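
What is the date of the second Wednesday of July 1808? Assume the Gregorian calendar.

July 13, 1808

July 1, 1808 is a Friday.
The first Wednesday is therefore July 6 (5 days later).
The second Wednesday is 6 + 1×7 = July 13.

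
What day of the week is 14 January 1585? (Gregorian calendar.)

Doomsday rule: the anchor day for the 1500s is Wednesday. For year 85: 85÷12 = 7 r 1, and 1÷4 = 0, so 7+1+0 = 8.
Wednesday + 8 ≡ Thursday — that's 1585's doomsday.
In January the doomsday date is Jan 3 (1585 is not a leap year).
Jan 14 is 11 days after Jan 3; 11 mod 7 = 4, so Thursday + 4 = Monday.

Monday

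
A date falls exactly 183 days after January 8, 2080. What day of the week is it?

First find the weekday of Jan 8, 2080. Doomsday rule: the anchor day for the 2000s is Tuesday. For year 80: 80÷12 = 6 r 8, and 8÷4 = 2, so 6+8+2 = 16.
Tuesday + 16 ≡ Thursday — that's 2080's doomsday.
In January the doomsday date is Jan 4 (2080 is a leap year (divisible by 4)).
Jan 8 is 4 days after Jan 4; 4 mod 7 = 4, so Thursday + 4 = Monday.
183 mod 7 = 1, so 183 days after a Monday is Monday + 1 = Tuesday.

Tuesday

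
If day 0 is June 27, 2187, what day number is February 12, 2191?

1326

Jun 27, 2187 → Jun 27, 2188: 366 days (Feb 29, 2188 is in that span).
Jun 27, 2188 → Jun 27, 2189: 365 days.
Jun 27, 2189 → Jun 27, 2190: 365 days.
Jun 27, 2190 → Jul 27, 2190: 30 days (June has 30).
Jul 27, 2190 → Aug 27, 2190: 31 days (July has 31).
Aug 27, 2190 → Sep 27, 2190: 31 days (August has 31).
Sep 27, 2190 → Oct 27, 2190: 30 days (September has 30).
Oct 27, 2190 → Nov 27, 2190: 31 days (October has 31).
Nov 27, 2190 → Dec 27, 2190: 30 days (November has 30).
Dec 27, 2190 → Jan 27, 2191: 31 days (December has 31).
Jan 27, 2191 → Feb 12, 2191: 16 days.
Total: 1326 days.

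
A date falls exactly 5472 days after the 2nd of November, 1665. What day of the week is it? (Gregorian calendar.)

Saturday

Nov 2, 1665 is a Monday.
5472 mod 7 = 5, so 5472 days after a Monday is Monday + 5 = Saturday.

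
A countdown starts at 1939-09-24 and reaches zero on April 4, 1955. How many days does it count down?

Sep 24, 1939 → Sep 24, 1940: 366 days (Feb 29, 1940 is in that span).
Sep 24, 1940 → Sep 24, 1941: 365 days.
Sep 24, 1941 → Sep 24, 1942: 365 days.
Sep 24, 1942 → Sep 24, 1943: 365 days.
Sep 24, 1943 → Sep 24, 1944: 366 days (Feb 29, 1944 is in that span).
Sep 24, 1944 → Sep 24, 1945: 365 days.
Sep 24, 1945 → Sep 24, 1946: 365 days.
Sep 24, 1946 → Sep 24, 1947: 365 days.
Sep 24, 1947 → Sep 24, 1948: 366 days (Feb 29, 1948 is in that span).
Sep 24, 1948 → Sep 24, 1949: 365 days.
Sep 24, 1949 → Sep 24, 1950: 365 days.
Sep 24, 1950 → Sep 24, 1951: 365 days.
Sep 24, 1951 → Sep 24, 1952: 366 days (Feb 29, 1952 is in that span).
Sep 24, 1952 → Sep 24, 1953: 365 days.
Sep 24, 1953 → Sep 24, 1954: 365 days.
Sep 24, 1954 → Oct 24, 1954: 30 days (September has 30).
Oct 24, 1954 → Nov 24, 1954: 31 days (October has 31).
Nov 24, 1954 → Dec 24, 1954: 30 days (November has 30).
Dec 24, 1954 → Jan 24, 1955: 31 days (December has 31).
Jan 24, 1955 → Feb 24, 1955: 31 days (January has 31).
Feb 24, 1955 → Mar 24, 1955: 28 days (February has 28).
Mar 24, 1955 → Apr 4, 1955: 11 days.
Total: 5671 days.

5671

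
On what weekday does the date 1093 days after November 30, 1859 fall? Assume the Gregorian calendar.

Thursday

First find the weekday of Nov 30, 1859. Doomsday rule: the anchor day for the 1800s is Friday. For year 59: 59÷12 = 4 r 11, and 11÷4 = 2, so 4+11+2 = 17.
Friday + 17 ≡ Monday — that's 1859's doomsday.
In November the doomsday date is Nov 7.
Nov 30 is 23 days after Nov 7; 23 mod 7 = 2, so Monday + 2 = Wednesday.
1093 mod 7 = 1, so 1093 days after a Wednesday is Wednesday + 1 = Thursday.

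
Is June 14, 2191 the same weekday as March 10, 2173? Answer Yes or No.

From Mar 10, 2173 to Jun 14, 2191 is 6670 days.
6670 mod 7 = 6, so they are different weekdays.
(Mar 10, 2173 is a Wednesday; Jun 14, 2191 is a Tuesday.)

No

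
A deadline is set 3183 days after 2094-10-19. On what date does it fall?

July 8, 2103

+365 (one year) → Oct 19, 2095 (2818 left).
+366 (one year; includes Feb 29, 2096) → Oct 19, 2096 (2452 left).
+365 (one year) → Oct 19, 2097 (2087 left).
+365 (one year) → Oct 19, 2098 (1722 left).
+365 (one year) → Oct 19, 2099 (1357 left).
+365 (one year) → Oct 19, 2100 (992 left).
+365 (one year) → Oct 19, 2101 (627 left).
+365 (one year) → Oct 19, 2102 (262 left).
Oct has 31 days: +13 → Nov 1, 2102 (249 left).
Nov has 30 days: +30 → Dec 1, 2102 (219 left).
Dec has 31 days: +31 → Jan 1, 2103 (188 left).
Jan has 31 days: +31 → Feb 1, 2103 (157 left).
Feb has 28 days: +28 → Mar 1, 2103 (129 left).
Mar has 31 days: +31 → Apr 1, 2103 (98 left).
Apr has 30 days: +30 → May 1, 2103 (68 left).
May has 31 days: +31 → Jun 1, 2103 (37 left).
Jun has 30 days: +30 → Jul 1, 2103 (7 left).
+7 → Jul 8, 2103.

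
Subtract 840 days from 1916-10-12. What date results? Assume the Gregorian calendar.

June 25, 1914

−366 (one year; includes Feb 29, 1916) → Oct 12, 1915 (474 left).
−365 (one year) → Oct 12, 1914 (109 left).
−12 → Sep 30, 1914 (end of Sep, 30 days; 97 left).
−30 → Aug 31, 1914 (end of Aug, 31 days; 67 left).
−31 → Jul 31, 1914 (end of Jul, 31 days; 36 left).
−31 → Jun 30, 1914 (end of Jun, 30 days; 5 left).
−5 → Jun 25, 1914.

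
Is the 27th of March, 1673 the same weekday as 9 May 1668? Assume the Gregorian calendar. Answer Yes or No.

No

From May 9, 1668 to Mar 27, 1673 is 1783 days.
1783 mod 7 = 5, so they are different weekdays.
(May 9, 1668 is a Wednesday; Mar 27, 1673 is a Monday.)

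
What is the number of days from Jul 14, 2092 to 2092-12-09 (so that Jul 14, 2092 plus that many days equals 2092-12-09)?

Jul 14, 2092 → Aug 14, 2092: 31 days (July has 31).
Aug 14, 2092 → Sep 14, 2092: 31 days (August has 31).
Sep 14, 2092 → Oct 14, 2092: 30 days (September has 30).
Oct 14, 2092 → Nov 14, 2092: 31 days (October has 31).
Nov 14, 2092 → Dec 9, 2092: 25 days.
Total: 148 days.

148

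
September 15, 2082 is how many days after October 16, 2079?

Oct 16, 2079 → Oct 16, 2080: 366 days (Feb 29, 2080 is in that span).
Oct 16, 2080 → Oct 16, 2081: 365 days.
Oct 16, 2081 → Nov 16, 2081: 31 days (October has 31).
Nov 16, 2081 → Dec 16, 2081: 30 days (November has 30).
Dec 16, 2081 → Jan 16, 2082: 31 days (December has 31).
Jan 16, 2082 → Feb 16, 2082: 31 days (January has 31).
Feb 16, 2082 → Mar 16, 2082: 28 days (February has 28).
Mar 16, 2082 → Apr 16, 2082: 31 days (March has 31).
Apr 16, 2082 → May 16, 2082: 30 days (April has 30).
May 16, 2082 → Jun 16, 2082: 31 days (May has 31).
Jun 16, 2082 → Jul 16, 2082: 30 days (June has 30).
Jul 16, 2082 → Aug 16, 2082: 31 days (July has 31).
Aug 16, 2082 → Sep 15, 2082: 30 days.
Total: 1065 days.

1065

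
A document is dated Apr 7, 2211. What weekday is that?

Doomsday rule: the anchor day for the 2200s is Friday. For year 11: 11÷12 = 0 r 11, and 11÷4 = 2, so 0+11+2 = 13.
Friday + 13 ≡ Thursday — that's 2211's doomsday.
In April the doomsday date is Apr 4.
Apr 7 is 3 days after Apr 4; 3 mod 7 = 3, so Thursday + 3 = Sunday.

Sunday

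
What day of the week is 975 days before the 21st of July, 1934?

Thursday

First find the weekday of Jul 21, 1934. Doomsday rule: the anchor day for the 1900s is Wednesday. For year 34: 34÷12 = 2 r 10, and 10÷4 = 2, so 2+10+2 = 14.
Wednesday + 14 ≡ Wednesday — that's 1934's doomsday.
In July the doomsday date is Jul 11.
Jul 21 is 10 days after Jul 11; 10 mod 7 = 3, so Wednesday + 3 = Saturday.
975 mod 7 = 2, so 975 days before a Saturday is Saturday − 2 = Thursday.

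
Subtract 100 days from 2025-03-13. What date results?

December 3, 2024

−13 → Feb 28, 2025 (end of Feb, 28 days; 87 left).
−28 → Jan 31, 2025 (end of Jan, 31 days; 59 left).
−31 → Dec 31, 2024 (end of Dec, 31 days; 28 left).
−28 → Dec 3, 2024.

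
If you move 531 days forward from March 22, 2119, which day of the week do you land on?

Tuesday

First find the weekday of Mar 22, 2119. Doomsday rule: the anchor day for the 2100s is Sunday. For year 19: 19÷12 = 1 r 7, and 7÷4 = 1, so 1+7+1 = 9.
Sunday + 9 ≡ Tuesday — that's 2119's doomsday.
In March the doomsday date is Mar 14.
Mar 22 is 8 days after Mar 14; 8 mod 7 = 1, so Tuesday + 1 = Wednesday.
531 mod 7 = 6, so 531 days after a Wednesday is Wednesday + 6 = Tuesday.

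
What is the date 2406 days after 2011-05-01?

December 1, 2017

+366 (one year; includes Feb 29, 2012) → May 1, 2012 (2040 left).
+365 (one year) → May 1, 2013 (1675 left).
+365 (one year) → May 1, 2014 (1310 left).
+365 (one year) → May 1, 2015 (945 left).
+366 (one year; includes Feb 29, 2016) → May 1, 2016 (579 left).
+365 (one year) → May 1, 2017 (214 left).
May has 31 days: +31 → Jun 1, 2017 (183 left).
Jun has 30 days: +30 → Jul 1, 2017 (153 left).
Jul has 31 days: +31 → Aug 1, 2017 (122 left).
Aug has 31 days: +31 → Sep 1, 2017 (91 left).
Sep has 30 days: +30 → Oct 1, 2017 (61 left).
Oct has 31 days: +31 → Nov 1, 2017 (30 left).
Nov has 30 days: +30 → Dec 1, 2017 (0 left).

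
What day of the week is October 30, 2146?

January 1, 2146 is a Saturday.
Jan 1, 2146 → Feb 1, 2146: 31 days (January has 31).
Feb 1, 2146 → Mar 1, 2146: 28 days (February has 28).
Mar 1, 2146 → Apr 1, 2146: 31 days (March has 31).
Apr 1, 2146 → May 1, 2146: 30 days (April has 30).
May 1, 2146 → Jun 1, 2146: 31 days (May has 31).
Jun 1, 2146 → Jul 1, 2146: 30 days (June has 30).
Jul 1, 2146 → Aug 1, 2146: 31 days (July has 31).
Aug 1, 2146 → Sep 1, 2146: 31 days (August has 31).
Sep 1, 2146 → Oct 1, 2146: 30 days (September has 30).
Oct 1, 2146 → Oct 30, 2146: 29 days.
Total: 302 days.
302 mod 7 = 1, so Saturday + 1 = Sunday.

Sunday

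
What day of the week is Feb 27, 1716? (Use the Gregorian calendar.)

Doomsday rule: the anchor day for the 1700s is Sunday. For year 16: 16÷12 = 1 r 4, and 4÷4 = 1, so 1+4+1 = 6.
Sunday + 6 ≡ Saturday — that's 1716's doomsday.
In February the doomsday date is Feb 29 (1716 is a leap year (divisible by 4)).
Feb 27 is 2 days before Feb 29; 2 mod 7 = 2, so Saturday − 2 = Thursday.

Thursday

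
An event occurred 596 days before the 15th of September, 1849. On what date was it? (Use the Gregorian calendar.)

−365 (one year) → Sep 15, 1848 (231 left).
−15 → Aug 31, 1848 (end of Aug, 31 days; 216 left).
−31 → Jul 31, 1848 (end of Jul, 31 days; 185 left).
−31 → Jun 30, 1848 (end of Jun, 30 days; 154 left).
−30 → May 31, 1848 (end of May, 31 days; 124 left).
−31 → Apr 30, 1848 (end of Apr, 30 days; 93 left).
−30 → Mar 31, 1848 (end of Mar, 31 days; 63 left).
−31 → Feb 29, 1848 (end of Feb, 29 days; 32 left).
−29 → Jan 31, 1848 (end of Jan, 31 days; 3 left).
−3 → Jan 28, 1848.

January 28, 1848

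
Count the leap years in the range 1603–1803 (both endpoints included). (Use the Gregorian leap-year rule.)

Multiples of 4 in [1603,1803]: 50.
Of those, multiples of 100: 2 (not leap unless ÷400).
Multiples of 400: 0.
Leap years = 50 − 2 + 0 = 48.

48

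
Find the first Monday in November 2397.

November 3, 2397

November 1, 2397 is a Saturday.
The first Monday is therefore November 3 (2 days later).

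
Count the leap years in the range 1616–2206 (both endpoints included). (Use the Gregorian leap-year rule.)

Multiples of 4 in [1616,2206]: 148.
Of those, multiples of 100: 6 (not leap unless ÷400).
Multiples of 400: 1.
Leap years = 148 − 6 + 1 = 143.

143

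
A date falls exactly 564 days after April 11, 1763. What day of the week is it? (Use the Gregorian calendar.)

Friday

First find the weekday of Apr 11, 1763. Doomsday rule: the anchor day for the 1700s is Sunday. For year 63: 63÷12 = 5 r 3, and 3÷4 = 0, so 5+3+0 = 8.
Sunday + 8 ≡ Monday — that's 1763's doomsday.
In April the doomsday date is Apr 4.
Apr 11 is 7 days after Apr 4; 7 mod 7 = 0, so Monday + 0 = Monday.
564 mod 7 = 4, so 564 days after a Monday is Monday + 4 = Friday.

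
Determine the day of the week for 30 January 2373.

Tuesday

Doomsday rule: the anchor day for the 2300s is Wednesday. For year 73: 73÷12 = 6 r 1, and 1÷4 = 0, so 6+1+0 = 7.
Wednesday + 7 ≡ Wednesday — that's 2373's doomsday.
In January the doomsday date is Jan 3 (2373 is not a leap year).
Jan 30 is 27 days after Jan 3; 27 mod 7 = 6, so Wednesday + 6 = Tuesday.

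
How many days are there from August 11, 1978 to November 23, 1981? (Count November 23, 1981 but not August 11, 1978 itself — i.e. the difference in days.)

Aug 11, 1978 → Aug 11, 1979: 365 days.
Aug 11, 1979 → Aug 11, 1980: 366 days (Feb 29, 1980 is in that span).
Aug 11, 1980 → Aug 11, 1981: 365 days.
Aug 11, 1981 → Sep 11, 1981: 31 days (August has 31).
Sep 11, 1981 → Oct 11, 1981: 30 days (September has 30).
Oct 11, 1981 → Nov 11, 1981: 31 days (October has 31).
Nov 11, 1981 → Nov 23, 1981: 12 days.
Total: 1200 days.

1200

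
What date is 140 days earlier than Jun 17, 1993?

January 28, 1993

−17 → May 31, 1993 (end of May, 31 days; 123 left).
−31 → Apr 30, 1993 (end of Apr, 30 days; 92 left).
−30 → Mar 31, 1993 (end of Mar, 31 days; 62 left).
−31 → Feb 28, 1993 (end of Feb, 28 days; 31 left).
−28 → Jan 31, 1993 (end of Jan, 31 days; 3 left).
−3 → Jan 28, 1993.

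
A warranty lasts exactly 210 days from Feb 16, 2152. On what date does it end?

Feb has 29 days: +14 → Mar 1, 2152 (196 left).
Mar has 31 days: +31 → Apr 1, 2152 (165 left).
Apr has 30 days: +30 → May 1, 2152 (135 left).
May has 31 days: +31 → Jun 1, 2152 (104 left).
Jun has 30 days: +30 → Jul 1, 2152 (74 left).
Jul has 31 days: +31 → Aug 1, 2152 (43 left).
Aug has 31 days: +31 → Sep 1, 2152 (12 left).
+12 → Sep 13, 2152.

September 13, 2152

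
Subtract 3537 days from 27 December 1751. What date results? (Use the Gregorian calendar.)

−365 (one year) → Dec 27, 1750 (3172 left).
−365 (one year) → Dec 27, 1749 (2807 left).
−365 (one year) → Dec 27, 1748 (2442 left).
−366 (one year; includes Feb 29, 1748) → Dec 27, 1747 (2076 left).
−365 (one year) → Dec 27, 1746 (1711 left).
−365 (one year) → Dec 27, 1745 (1346 left).
−365 (one year) → Dec 27, 1744 (981 left).
−366 (one year; includes Feb 29, 1744) → Dec 27, 1743 (615 left).
−365 (one year) → Dec 27, 1742 (250 left).
−27 → Nov 30, 1742 (end of Nov, 30 days; 223 left).
−30 → Oct 31, 1742 (end of Oct, 31 days; 193 left).
−31 → Sep 30, 1742 (end of Sep, 30 days; 162 left).
−30 → Aug 31, 1742 (end of Aug, 31 days; 132 left).
−31 → Jul 31, 1742 (end of Jul, 31 days; 101 left).
−31 → Jun 30, 1742 (end of Jun, 30 days; 70 left).
−30 → May 31, 1742 (end of May, 31 days; 40 left).
−31 → Apr 30, 1742 (end of Apr, 30 days; 9 left).
−9 → Apr 21, 1742.

April 21, 1742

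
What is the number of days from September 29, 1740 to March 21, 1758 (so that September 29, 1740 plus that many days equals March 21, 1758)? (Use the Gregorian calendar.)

6382

Sep 29, 1740 → Sep 29, 1741: 365 days.
Sep 29, 1741 → Sep 29, 1742: 365 days.
Sep 29, 1742 → Sep 29, 1743: 365 days.
Sep 29, 1743 → Sep 29, 1744: 366 days (Feb 29, 1744 is in that span).
Sep 29, 1744 → Sep 29, 1745: 365 days.
Sep 29, 1745 → Sep 29, 1746: 365 days.
Sep 29, 1746 → Sep 29, 1747: 365 days.
Sep 29, 1747 → Sep 29, 1748: 366 days (Feb 29, 1748 is in that span).
Sep 29, 1748 → Sep 29, 1749: 365 days.
Sep 29, 1749 → Sep 29, 1750: 365 days.
Sep 29, 1750 → Sep 29, 1751: 365 days.
Sep 29, 1751 → Sep 29, 1752: 366 days (Feb 29, 1752 is in that span).
Sep 29, 1752 → Sep 29, 1753: 365 days.
Sep 29, 1753 → Sep 29, 1754: 365 days.
Sep 29, 1754 → Sep 29, 1755: 365 days.
Sep 29, 1755 → Sep 29, 1756: 366 days (Feb 29, 1756 is in that span).
Sep 29, 1756 → Sep 29, 1757: 365 days.
Sep 29, 1757 → Oct 29, 1757: 30 days (September has 30).
Oct 29, 1757 → Nov 29, 1757: 31 days (October has 31).
Nov 29, 1757 → Dec 29, 1757: 30 days (November has 30).
Dec 29, 1757 → Jan 29, 1758: 31 days (December has 31).
Jan 29, 1758 → Feb 28, 1758: 30 days (January has 31).
Feb 28, 1758 → Mar 21, 1758: 21 days.
Total: 6382 days.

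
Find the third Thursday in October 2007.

October 18, 2007

October 1, 2007 is a Monday.
The first Thursday is therefore October 4 (3 days later).
The third Thursday is 4 + 2×7 = October 18.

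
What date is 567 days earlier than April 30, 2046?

October 10, 2044

−365 (one year) → Apr 30, 2045 (202 left).
−30 → Mar 31, 2045 (end of Mar, 31 days; 172 left).
−31 → Feb 28, 2045 (end of Feb, 28 days; 141 left).
−28 → Jan 31, 2045 (end of Jan, 31 days; 113 left).
−31 → Dec 31, 2044 (end of Dec, 31 days; 82 left).
−31 → Nov 30, 2044 (end of Nov, 30 days; 51 left).
−30 → Oct 31, 2044 (end of Oct, 31 days; 21 left).
−21 → Oct 10, 2044.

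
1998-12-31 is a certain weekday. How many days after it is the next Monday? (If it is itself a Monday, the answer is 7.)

Dec 31, 1998 is a Thursday.
From Thursday to the next Monday is 4 days.

4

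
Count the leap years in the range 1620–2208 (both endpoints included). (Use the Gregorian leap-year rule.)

143

Multiples of 4 in [1620,2208]: 148.
Of those, multiples of 100: 6 (not leap unless ÷400).
Multiples of 400: 1.
Leap years = 148 − 6 + 1 = 143.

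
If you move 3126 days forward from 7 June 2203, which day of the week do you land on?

Saturday

Jun 7, 2203 is a Tuesday.
3126 mod 7 = 4, so 3126 days after a Tuesday is Tuesday + 4 = Saturday.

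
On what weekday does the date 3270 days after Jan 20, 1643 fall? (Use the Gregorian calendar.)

Wednesday

First find the weekday of Jan 20, 1643. Doomsday rule: the anchor day for the 1600s is Tuesday. For year 43: 43÷12 = 3 r 7, and 7÷4 = 1, so 3+7+1 = 11.
Tuesday + 11 ≡ Saturday — that's 1643's doomsday.
In January the doomsday date is Jan 3 (1643 is not a leap year).
Jan 20 is 17 days after Jan 3; 17 mod 7 = 3, so Saturday + 3 = Tuesday.
3270 mod 7 = 1, so 3270 days after a Tuesday is Tuesday + 1 = Wednesday.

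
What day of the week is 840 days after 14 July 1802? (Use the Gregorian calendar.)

First find the weekday of Jul 14, 1802. Doomsday rule: the anchor day for the 1800s is Friday. For year 02: 2÷12 = 0 r 2, and 2÷4 = 0, so 0+2+0 = 2.
Friday + 2 ≡ Sunday — that's 1802's doomsday.
In July the doomsday date is Jul 11.
Jul 14 is 3 days after Jul 11; 3 mod 7 = 3, so Sunday + 3 = Wednesday.
840 mod 7 = 0, so 840 days after a Wednesday is Wednesday + 0 = Wednesday.

Wednesday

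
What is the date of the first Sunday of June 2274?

June 7, 2274

June 1, 2274 is a Monday.
The first Sunday is therefore June 7 (6 days later).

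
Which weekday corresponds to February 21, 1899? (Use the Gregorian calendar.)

Doomsday rule: the anchor day for the 1800s is Friday. For year 99: 99÷12 = 8 r 3, and 3÷4 = 0, so 8+3+0 = 11.
Friday + 11 ≡ Tuesday — that's 1899's doomsday.
In February the doomsday date is Feb 28 (1899 is not a leap year).
Feb 21 is 7 days before Feb 28; 7 mod 7 = 0, so Tuesday − 0 = Tuesday.

Tuesday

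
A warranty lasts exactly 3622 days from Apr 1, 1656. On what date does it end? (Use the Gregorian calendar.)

March 2, 1666

+365 (one year) → Apr 1, 1657 (3257 left).
+365 (one year) → Apr 1, 1658 (2892 left).
+365 (one year) → Apr 1, 1659 (2527 left).
+366 (one year; includes Feb 29, 1660) → Apr 1, 1660 (2161 left).
+365 (one year) → Apr 1, 1661 (1796 left).
+365 (one year) → Apr 1, 1662 (1431 left).
+365 (one year) → Apr 1, 1663 (1066 left).
+366 (one year; includes Feb 29, 1664) → Apr 1, 1664 (700 left).
+365 (one year) → Apr 1, 1665 (335 left).
Apr has 30 days: +30 → May 1, 1665 (305 left).
May has 31 days: +31 → Jun 1, 1665 (274 left).
Jun has 30 days: +30 → Jul 1, 1665 (244 left).
Jul has 31 days: +31 → Aug 1, 1665 (213 left).
Aug has 31 days: +31 → Sep 1, 1665 (182 left).
Sep has 30 days: +30 → Oct 1, 1665 (152 left).
Oct has 31 days: +31 → Nov 1, 1665 (121 left).
Nov has 30 days: +30 → Dec 1, 1665 (91 left).
Dec has 31 days: +31 → Jan 1, 1666 (60 left).
Jan has 31 days: +31 → Feb 1, 1666 (29 left).
Feb has 28 days: +28 → Mar 1, 1666 (1 left).
+1 → Mar 2, 1666.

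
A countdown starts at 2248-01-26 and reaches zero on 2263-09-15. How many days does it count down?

5711

Jan 26, 2248 → Jan 26, 2249: 366 days (Feb 29, 2248 is in that span).
Jan 26, 2249 → Jan 26, 2250: 365 days.
Jan 26, 2250 → Jan 26, 2251: 365 days.
Jan 26, 2251 → Jan 26, 2252: 365 days.
Jan 26, 2252 → Jan 26, 2253: 366 days (Feb 29, 2252 is in that span).
Jan 26, 2253 → Jan 26, 2254: 365 days.
Jan 26, 2254 → Jan 26, 2255: 365 days.
Jan 26, 2255 → Jan 26, 2256: 365 days.
Jan 26, 2256 → Jan 26, 2257: 366 days (Feb 29, 2256 is in that span).
Jan 26, 2257 → Jan 26, 2258: 365 days.
Jan 26, 2258 → Jan 26, 2259: 365 days.
Jan 26, 2259 → Jan 26, 2260: 365 days.
Jan 26, 2260 → Jan 26, 2261: 366 days (Feb 29, 2260 is in that span).
Jan 26, 2261 → Jan 26, 2262: 365 days.
Jan 26, 2262 → Jan 26, 2263: 365 days.
Jan 26, 2263 → Feb 26, 2263: 31 days (January has 31).
Feb 26, 2263 → Mar 26, 2263: 28 days (February has 28).
Mar 26, 2263 → Apr 26, 2263: 31 days (March has 31).
Apr 26, 2263 → May 26, 2263: 30 days (April has 30).
May 26, 2263 → Jun 26, 2263: 31 days (May has 31).
Jun 26, 2263 → Jul 26, 2263: 30 days (June has 30).
Jul 26, 2263 → Aug 26, 2263: 31 days (July has 31).
Aug 26, 2263 → Sep 15, 2263: 20 days.
Total: 5711 days.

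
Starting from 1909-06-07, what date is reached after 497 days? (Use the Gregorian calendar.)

+365 (one year) → Jun 7, 1910 (132 left).
Jun has 30 days: +24 → Jul 1, 1910 (108 left).
Jul has 31 days: +31 → Aug 1, 1910 (77 left).
Aug has 31 days: +31 → Sep 1, 1910 (46 left).
Sep has 30 days: +30 → Oct 1, 1910 (16 left).
+16 → Oct 17, 1910.

October 17, 1910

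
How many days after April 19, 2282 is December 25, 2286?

1711

Apr 19, 2282 → Apr 19, 2283: 365 days.
Apr 19, 2283 → Apr 19, 2284: 366 days (Feb 29, 2284 is in that span).
Apr 19, 2284 → Apr 19, 2285: 365 days.
Apr 19, 2285 → Apr 19, 2286: 365 days.
Apr 19, 2286 → May 19, 2286: 30 days (April has 30).
May 19, 2286 → Jun 19, 2286: 31 days (May has 31).
Jun 19, 2286 → Jul 19, 2286: 30 days (June has 30).
Jul 19, 2286 → Aug 19, 2286: 31 days (July has 31).
Aug 19, 2286 → Sep 19, 2286: 31 days (August has 31).
Sep 19, 2286 → Oct 19, 2286: 30 days (September has 30).
Oct 19, 2286 → Nov 19, 2286: 31 days (October has 31).
Nov 19, 2286 → Dec 19, 2286: 30 days (November has 30).
Dec 19, 2286 → Dec 25, 2286: 6 days.
Total: 1711 days.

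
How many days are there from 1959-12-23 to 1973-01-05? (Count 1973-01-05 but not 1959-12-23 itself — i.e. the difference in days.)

4762

Dec 23, 1959 → Dec 23, 1960: 366 days (Feb 29, 1960 is in that span).
Dec 23, 1960 → Dec 23, 1961: 365 days.
Dec 23, 1961 → Dec 23, 1962: 365 days.
Dec 23, 1962 → Dec 23, 1963: 365 days.
Dec 23, 1963 → Dec 23, 1964: 366 days (Feb 29, 1964 is in that span).
Dec 23, 1964 → Dec 23, 1965: 365 days.
Dec 23, 1965 → Dec 23, 1966: 365 days.
Dec 23, 1966 → Dec 23, 1967: 365 days.
Dec 23, 1967 → Dec 23, 1968: 366 days (Feb 29, 1968 is in that span).
Dec 23, 1968 → Dec 23, 1969: 365 days.
Dec 23, 1969 → Dec 23, 1970: 365 days.
Dec 23, 1970 → Dec 23, 1971: 365 days.
Dec 23, 1971 → Jan 23, 1972: 31 days (December has 31).
Jan 23, 1972 → Feb 23, 1972: 31 days (January has 31).
Feb 23, 1972 → Mar 23, 1972: 29 days (February has 29).
Mar 23, 1972 → Apr 23, 1972: 31 days (March has 31).
Apr 23, 1972 → May 23, 1972: 30 days (April has 30).
May 23, 1972 → Jun 23, 1972: 31 days (May has 31).
Jun 23, 1972 → Jul 23, 1972: 30 days (June has 30).
Jul 23, 1972 → Aug 23, 1972: 31 days (July has 31).
Aug 23, 1972 → Sep 23, 1972: 31 days (August has 31).
Sep 23, 1972 → Oct 23, 1972: 30 days (September has 30).
Oct 23, 1972 → Nov 23, 1972: 31 days (October has 31).
Nov 23, 1972 → Dec 23, 1972: 30 days (November has 30).
Dec 23, 1972 → Jan 5, 1973: 13 days.
Total: 4762 days.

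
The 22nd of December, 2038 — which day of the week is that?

Wednesday

January 1, 2038 is a Friday.
Jan 1, 2038 → Feb 1, 2038: 31 days (January has 31).
Feb 1, 2038 → Mar 1, 2038: 28 days (February has 28).
Mar 1, 2038 → Apr 1, 2038: 31 days (March has 31).
Apr 1, 2038 → May 1, 2038: 30 days (April has 30).
May 1, 2038 → Jun 1, 2038: 31 days (May has 31).
Jun 1, 2038 → Jul 1, 2038: 30 days (June has 30).
Jul 1, 2038 → Aug 1, 2038: 31 days (July has 31).
Aug 1, 2038 → Sep 1, 2038: 31 days (August has 31).
Sep 1, 2038 → Oct 1, 2038: 30 days (September has 30).
Oct 1, 2038 → Nov 1, 2038: 31 days (October has 31).
Nov 1, 2038 → Dec 1, 2038: 30 days (November has 30).
Dec 1, 2038 → Dec 22, 2038: 21 days.
Total: 355 days.
355 mod 7 = 5, so Friday + 5 = Wednesday.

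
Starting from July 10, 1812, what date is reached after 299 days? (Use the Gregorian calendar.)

May 5, 1813

Jul has 31 days: +22 → Aug 1, 1812 (277 left).
Aug has 31 days: +31 → Sep 1, 1812 (246 left).
Sep has 30 days: +30 → Oct 1, 1812 (216 left).
Oct has 31 days: +31 → Nov 1, 1812 (185 left).
Nov has 30 days: +30 → Dec 1, 1812 (155 left).
Dec has 31 days: +31 → Jan 1, 1813 (124 left).
Jan has 31 days: +31 → Feb 1, 1813 (93 left).
Feb has 28 days: +28 → Mar 1, 1813 (65 left).
Mar has 31 days: +31 → Apr 1, 1813 (34 left).
Apr has 30 days: +30 → May 1, 1813 (4 left).
+4 → May 5, 1813.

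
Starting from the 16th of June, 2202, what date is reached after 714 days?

May 30, 2204

+365 (one year) → Jun 16, 2203 (349 left).
Jun has 30 days: +15 → Jul 1, 2203 (334 left).
Jul has 31 days: +31 → Aug 1, 2203 (303 left).
Aug has 31 days: +31 → Sep 1, 2203 (272 left).
Sep has 30 days: +30 → Oct 1, 2203 (242 left).
Oct has 31 days: +31 → Nov 1, 2203 (211 left).
Nov has 30 days: +30 → Dec 1, 2203 (181 left).
Dec has 31 days: +31 → Jan 1, 2204 (150 left).
Jan has 31 days: +31 → Feb 1, 2204 (119 left).
Feb has 29 days: +29 → Mar 1, 2204 (90 left).
Mar has 31 days: +31 → Apr 1, 2204 (59 left).
Apr has 30 days: +30 → May 1, 2204 (29 left).
+29 → May 30, 2204.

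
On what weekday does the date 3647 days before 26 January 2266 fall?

Friday

First find the weekday of Jan 26, 2266. Doomsday rule: the anchor day for the 2200s is Friday. For year 66: 66÷12 = 5 r 6, and 6÷4 = 1, so 5+6+1 = 12.
Friday + 12 ≡ Wednesday — that's 2266's doomsday.
In January the doomsday date is Jan 3 (2266 is not a leap year).
Jan 26 is 23 days after Jan 3; 23 mod 7 = 2, so Wednesday + 2 = Friday.
3647 mod 7 = 0, so 3647 days before a Friday is Friday − 0 = Friday.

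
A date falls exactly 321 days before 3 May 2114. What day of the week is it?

First find the weekday of May 3, 2114. Doomsday rule: the anchor day for the 2100s is Sunday. For year 14: 14÷12 = 1 r 2, and 2÷4 = 0, so 1+2+0 = 3.
Sunday + 3 ≡ Wednesday — that's 2114's doomsday.
In May the doomsday date is May 9.
May 3 is 6 days before May 9; 6 mod 7 = 6, so Wednesday − 6 = Thursday.
321 mod 7 = 6, so 321 days before a Thursday is Thursday − 6 = Friday.

Friday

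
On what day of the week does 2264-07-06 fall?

Doomsday rule: the anchor day for the 2200s is Friday. For year 64: 64÷12 = 5 r 4, and 4÷4 = 1, so 5+4+1 = 10.
Friday + 10 ≡ Monday — that's 2264's doomsday.
In July the doomsday date is Jul 11.
Jul 6 is 5 days before Jul 11; 5 mod 7 = 5, so Monday − 5 = Wednesday.

Wednesday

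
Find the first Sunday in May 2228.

May 1, 2228 is a Thursday.
The first Sunday is therefore May 4 (3 days later).

May 4, 2228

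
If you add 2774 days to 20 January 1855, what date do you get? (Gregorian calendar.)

+365 (one year) → Jan 20, 1856 (2409 left).
+366 (one year; includes Feb 29, 1856) → Jan 20, 1857 (2043 left).
+365 (one year) → Jan 20, 1858 (1678 left).
+365 (one year) → Jan 20, 1859 (1313 left).
+365 (one year) → Jan 20, 1860 (948 left).
+366 (one year; includes Feb 29, 1860) → Jan 20, 1861 (582 left).
+365 (one year) → Jan 20, 1862 (217 left).
Jan has 31 days: +12 → Feb 1, 1862 (205 left).
Feb has 28 days: +28 → Mar 1, 1862 (177 left).
Mar has 31 days: +31 → Apr 1, 1862 (146 left).
Apr has 30 days: +30 → May 1, 1862 (116 left).
May has 31 days: +31 → Jun 1, 1862 (85 left).
Jun has 30 days: +30 → Jul 1, 1862 (55 left).
Jul has 31 days: +31 → Aug 1, 1862 (24 left).
+24 → Aug 25, 1862.

August 25, 1862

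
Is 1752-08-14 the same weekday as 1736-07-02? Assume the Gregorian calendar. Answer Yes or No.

Yes

From Jul 2, 1736 to Aug 14, 1752 is 5887 days.
5887 mod 7 = 0, so they are the same weekday.
(Jul 2, 1736 is a Monday; Aug 14, 1752 is a Monday.)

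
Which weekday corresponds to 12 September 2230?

Doomsday rule: the anchor day for the 2200s is Friday. For year 30: 30÷12 = 2 r 6, and 6÷4 = 1, so 2+6+1 = 9.
Friday + 9 ≡ Sunday — that's 2230's doomsday.
In September the doomsday date is Sep 5.
Sep 12 is 7 days after Sep 5; 7 mod 7 = 0, so Sunday + 0 = Sunday.

Sunday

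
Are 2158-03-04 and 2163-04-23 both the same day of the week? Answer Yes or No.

From Mar 4, 2158 to Apr 23, 2163 is 1876 days.
1876 mod 7 = 0, so they are the same weekday.
(Mar 4, 2158 is a Saturday; Apr 23, 2163 is a Saturday.)

Yes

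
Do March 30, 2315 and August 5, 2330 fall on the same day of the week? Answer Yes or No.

From Mar 30, 2315 to Aug 5, 2330 is 5607 days.
5607 mod 7 = 0, so they are the same weekday.
(Mar 30, 2315 is a Tuesday; Aug 5, 2330 is a Tuesday.)

Yes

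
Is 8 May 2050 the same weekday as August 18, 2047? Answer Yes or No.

From Aug 18, 2047 to May 8, 2050 is 994 days.
994 mod 7 = 0, so they are the same weekday.
(Aug 18, 2047 is a Sunday; May 8, 2050 is a Sunday.)

Yes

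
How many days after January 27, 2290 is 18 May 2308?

Jan 27, 2290 → Jan 27, 2291: 365 days.
Jan 27, 2291 → Jan 27, 2292: 365 days.
Jan 27, 2292 → Jan 27, 2293: 366 days (Feb 29, 2292 is in that span).
Jan 27, 2293 → Jan 27, 2294: 365 days.
Jan 27, 2294 → Jan 27, 2295: 365 days.
Jan 27, 2295 → Jan 27, 2296: 365 days.
Jan 27, 2296 → Jan 27, 2297: 366 days (Feb 29, 2296 is in that span).
Jan 27, 2297 → Jan 27, 2298: 365 days.
Jan 27, 2298 → Jan 27, 2299: 365 days.
Jan 27, 2299 → Jan 27, 2300: 365 days.
Jan 27, 2300 → Jan 27, 2301: 365 days.
Jan 27, 2301 → Jan 27, 2302: 365 days.
Jan 27, 2302 → Jan 27, 2303: 365 days.
Jan 27, 2303 → Jan 27, 2304: 365 days.
Jan 27, 2304 → Jan 27, 2305: 366 days (Feb 29, 2304 is in that span).
Jan 27, 2305 → Jan 27, 2306: 365 days.
Jan 27, 2306 → Jan 27, 2307: 365 days.
Jan 27, 2307 → Jan 27, 2308: 365 days.
Jan 27, 2308 → Feb 27, 2308: 31 days (January has 31).
Feb 27, 2308 → Mar 27, 2308: 29 days (February has 29).
Mar 27, 2308 → Apr 27, 2308: 31 days (March has 31).
Apr 27, 2308 → May 18, 2308: 21 days.
Total: 6685 days.

6685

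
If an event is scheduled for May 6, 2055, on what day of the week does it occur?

Doomsday rule: the anchor day for the 2000s is Tuesday. For year 55: 55÷12 = 4 r 7, and 7÷4 = 1, so 4+7+1 = 12.
Tuesday + 12 ≡ Sunday — that's 2055's doomsday.
In May the doomsday date is May 9.
May 6 is 3 days before May 9; 3 mod 7 = 3, so Sunday − 3 = Thursday.

Thursday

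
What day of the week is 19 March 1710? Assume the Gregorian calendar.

Wednesday

Doomsday rule: the anchor day for the 1700s is Sunday. For year 10: 10÷12 = 0 r 10, and 10÷4 = 2, so 0+10+2 = 12.
Sunday + 12 ≡ Friday — that's 1710's doomsday.
In March the doomsday date is Mar 14.
Mar 19 is 5 days after Mar 14; 5 mod 7 = 5, so Friday + 5 = Wednesday.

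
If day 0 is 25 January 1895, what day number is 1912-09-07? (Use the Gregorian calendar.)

Jan 25, 1895 → Jan 25, 1896: 365 days.
Jan 25, 1896 → Jan 25, 1897: 366 days (Feb 29, 1896 is in that span).
Jan 25, 1897 → Jan 25, 1898: 365 days.
Jan 25, 1898 → Jan 25, 1899: 365 days.
Jan 25, 1899 → Jan 25, 1900: 365 days.
Jan 25, 1900 → Jan 25, 1901: 365 days.
Jan 25, 1901 → Jan 25, 1902: 365 days.
Jan 25, 1902 → Jan 25, 1903: 365 days.
Jan 25, 1903 → Jan 25, 1904: 365 days.
Jan 25, 1904 → Jan 25, 1905: 366 days (Feb 29, 1904 is in that span).
Jan 25, 1905 → Jan 25, 1906: 365 days.
Jan 25, 1906 → Jan 25, 1907: 365 days.
Jan 25, 1907 → Jan 25, 1908: 365 days.
Jan 25, 1908 → Jan 25, 1909: 366 days (Feb 29, 1908 is in that span).
Jan 25, 1909 → Jan 25, 1910: 365 days.
Jan 25, 1910 → Jan 25, 1911: 365 days.
Jan 25, 1911 → Jan 25, 1912: 365 days.
Jan 25, 1912 → Feb 25, 1912: 31 days (January has 31).
Feb 25, 1912 → Mar 25, 1912: 29 days (February has 29).
Mar 25, 1912 → Apr 25, 1912: 31 days (March has 31).
Apr 25, 1912 → May 25, 1912: 30 days (April has 30).
May 25, 1912 → Jun 25, 1912: 31 days (May has 31).
Jun 25, 1912 → Jul 25, 1912: 30 days (June has 30).
Jul 25, 1912 → Aug 25, 1912: 31 days (July has 31).
Aug 25, 1912 → Sep 7, 1912: 13 days.
Total: 6434 days.

6434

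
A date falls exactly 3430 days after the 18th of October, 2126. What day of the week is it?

Friday

First find the weekday of Oct 18, 2126. Doomsday rule: the anchor day for the 2100s is Sunday. For year 26: 26÷12 = 2 r 2, and 2÷4 = 0, so 2+2+0 = 4.
Sunday + 4 ≡ Thursday — that's 2126's doomsday.
In October the doomsday date is Oct 10.
Oct 18 is 8 days after Oct 10; 8 mod 7 = 1, so Thursday + 1 = Friday.
3430 mod 7 = 0, so 3430 days after a Friday is Friday + 0 = Friday.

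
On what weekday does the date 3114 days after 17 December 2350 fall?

Dec 17, 2350 is a Sunday.
3114 mod 7 = 6, so 3114 days after a Sunday is Sunday + 6 = Saturday.

Saturday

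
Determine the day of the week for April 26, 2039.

Doomsday rule: the anchor day for the 2000s is Tuesday. For year 39: 39÷12 = 3 r 3, and 3÷4 = 0, so 3+3+0 = 6.
Tuesday + 6 ≡ Monday — that's 2039's doomsday.
In April the doomsday date is Apr 4.
Apr 26 is 22 days after Apr 4; 22 mod 7 = 1, so Monday + 1 = Tuesday.

Tuesday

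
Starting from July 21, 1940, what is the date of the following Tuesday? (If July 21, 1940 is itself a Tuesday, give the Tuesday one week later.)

July 23, 1940

Jul 21, 1940 is a Sunday.
From Sunday to the next Tuesday is 2 days.
Jul 21, 1940 + 2 = Jul 23, 1940.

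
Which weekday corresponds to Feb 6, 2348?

Doomsday rule: the anchor day for the 2300s is Wednesday. For year 48: 48÷12 = 4 r 0, and 0÷4 = 0, so 4+0+0 = 4.
Wednesday + 4 ≡ Sunday — that's 2348's doomsday.
In February the doomsday date is Feb 29 (2348 is a leap year (divisible by 4)).
Feb 6 is 23 days before Feb 29; 23 mod 7 = 2, so Sunday − 2 = Friday.

Friday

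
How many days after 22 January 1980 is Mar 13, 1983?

1146

Jan 22, 1980 → Jan 22, 1981: 366 days (Feb 29, 1980 is in that span).
Jan 22, 1981 → Jan 22, 1982: 365 days.
Jan 22, 1982 → Jan 22, 1983: 365 days.
Jan 22, 1983 → Feb 22, 1983: 31 days (January has 31).
Feb 22, 1983 → Mar 13, 1983: 19 days.
Total: 1146 days.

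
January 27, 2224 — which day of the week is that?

Tuesday

Doomsday rule: the anchor day for the 2200s is Friday. For year 24: 24÷12 = 2 r 0, and 0÷4 = 0, so 2+0+0 = 2.
Friday + 2 ≡ Sunday — that's 2224's doomsday.
In January the doomsday date is Jan 4 (2224 is a leap year (divisible by 4)).
Jan 27 is 23 days after Jan 4; 23 mod 7 = 2, so Sunday + 2 = Tuesday.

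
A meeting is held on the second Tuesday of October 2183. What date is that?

October 1, 2183 is a Wednesday.
The first Tuesday is therefore October 7 (6 days later).
The second Tuesday is 7 + 1×7 = October 14.

October 14, 2183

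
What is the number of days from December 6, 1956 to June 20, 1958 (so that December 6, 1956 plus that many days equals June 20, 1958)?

561

Dec 6, 1956 → Dec 6, 1957: 365 days.
Dec 6, 1957 → Jan 6, 1958: 31 days (December has 31).
Jan 6, 1958 → Feb 6, 1958: 31 days (January has 31).
Feb 6, 1958 → Mar 6, 1958: 28 days (February has 28).
Mar 6, 1958 → Apr 6, 1958: 31 days (March has 31).
Apr 6, 1958 → May 6, 1958: 30 days (April has 30).
May 6, 1958 → Jun 6, 1958: 31 days (May has 31).
Jun 6, 1958 → Jun 20, 1958: 14 days.
Total: 561 days.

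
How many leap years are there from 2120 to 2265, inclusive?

Multiples of 4 in [2120,2265]: 37.
Of those, multiples of 100: 1 (not leap unless ÷400).
Multiples of 400: 0.
Leap years = 37 − 1 + 0 = 36.

36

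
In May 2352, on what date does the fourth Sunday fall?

May 1, 2352 is a Thursday.
The first Sunday is therefore May 4 (3 days later).
The fourth Sunday is 4 + 3×7 = May 25.

May 25, 2352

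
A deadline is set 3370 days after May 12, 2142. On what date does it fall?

August 3, 2151

+365 (one year) → May 12, 2143 (3005 left).
+366 (one year; includes Feb 29, 2144) → May 12, 2144 (2639 left).
+365 (one year) → May 12, 2145 (2274 left).
+365 (one year) → May 12, 2146 (1909 left).
+365 (one year) → May 12, 2147 (1544 left).
+366 (one year; includes Feb 29, 2148) → May 12, 2148 (1178 left).
+365 (one year) → May 12, 2149 (813 left).
+365 (one year) → May 12, 2150 (448 left).
+365 (one year) → May 12, 2151 (83 left).
May has 31 days: +20 → Jun 1, 2151 (63 left).
Jun has 30 days: +30 → Jul 1, 2151 (33 left).
Jul has 31 days: +31 → Aug 1, 2151 (2 left).
+2 → Aug 3, 2151.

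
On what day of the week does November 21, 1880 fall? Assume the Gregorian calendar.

Sunday

Doomsday rule: the anchor day for the 1800s is Friday. For year 80: 80÷12 = 6 r 8, and 8÷4 = 2, so 6+8+2 = 16.
Friday + 16 ≡ Sunday — that's 1880's doomsday.
In November the doomsday date is Nov 7.
Nov 21 is 14 days after Nov 7; 14 mod 7 = 0, so Sunday + 0 = Sunday.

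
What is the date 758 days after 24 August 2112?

+365 (one year) → Aug 24, 2113 (393 left).
Aug has 31 days: +8 → Sep 1, 2113 (385 left).
Sep has 30 days: +30 → Oct 1, 2113 (355 left).
Oct has 31 days: +31 → Nov 1, 2113 (324 left).
Nov has 30 days: +30 → Dec 1, 2113 (294 left).
Dec has 31 days: +31 → Jan 1, 2114 (263 left).
Jan has 31 days: +31 → Feb 1, 2114 (232 left).
Feb has 28 days: +28 → Mar 1, 2114 (204 left).
Mar has 31 days: +31 → Apr 1, 2114 (173 left).
Apr has 30 days: +30 → May 1, 2114 (143 left).
May has 31 days: +31 → Jun 1, 2114 (112 left).
Jun has 30 days: +30 → Jul 1, 2114 (82 left).
Jul has 31 days: +31 → Aug 1, 2114 (51 left).
Aug has 31 days: +31 → Sep 1, 2114 (20 left).
+20 → Sep 21, 2114.

September 21, 2114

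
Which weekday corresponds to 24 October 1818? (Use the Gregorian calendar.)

Doomsday rule: the anchor day for the 1800s is Friday. For year 18: 18÷12 = 1 r 6, and 6÷4 = 1, so 1+6+1 = 8.
Friday + 8 ≡ Saturday — that's 1818's doomsday.
In October the doomsday date is Oct 10.
Oct 24 is 14 days after Oct 10; 14 mod 7 = 0, so Saturday + 0 = Saturday.

Saturday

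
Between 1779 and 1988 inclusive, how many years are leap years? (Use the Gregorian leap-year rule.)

Multiples of 4 in [1779,1988]: 53.
Of those, multiples of 100: 2 (not leap unless ÷400).
Multiples of 400: 0.
Leap years = 53 − 2 + 0 = 51.

51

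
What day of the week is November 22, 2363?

Doomsday rule: the anchor day for the 2300s is Wednesday. For year 63: 63÷12 = 5 r 3, and 3÷4 = 0, so 5+3+0 = 8.
Wednesday + 8 ≡ Thursday — that's 2363's doomsday.
In November the doomsday date is Nov 7.
Nov 22 is 15 days after Nov 7; 15 mod 7 = 1, so Thursday + 1 = Friday.

Friday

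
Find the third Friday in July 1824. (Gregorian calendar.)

July 1, 1824 is a Thursday.
The first Friday is therefore July 2 (1 days later).
The third Friday is 2 + 2×7 = July 16.

July 16, 1824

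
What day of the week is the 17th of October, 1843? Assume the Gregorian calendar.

Doomsday rule: the anchor day for the 1800s is Friday. For year 43: 43÷12 = 3 r 7, and 7÷4 = 1, so 3+7+1 = 11.
Friday + 11 ≡ Tuesday — that's 1843's doomsday.
In October the doomsday date is Oct 10.
Oct 17 is 7 days after Oct 10; 7 mod 7 = 0, so Tuesday + 0 = Tuesday.

Tuesday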